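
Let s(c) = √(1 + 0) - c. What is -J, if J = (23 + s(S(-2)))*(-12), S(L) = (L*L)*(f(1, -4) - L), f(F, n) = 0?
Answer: 192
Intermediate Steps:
S(L) = -L³ (S(L) = (L*L)*(0 - L) = L²*(-L) = -L³)
s(c) = 1 - c (s(c) = √1 - c = 1 - c)
J = -192 (J = (23 + (1 - (-1)*(-2)³))*(-12) = (23 + (1 - (-1)*(-8)))*(-12) = (23 + (1 - 1*8))*(-12) = (23 + (1 - 8))*(-12) = (23 - 7)*(-12) = 16*(-12) = -192)
-J = -1*(-192) = 192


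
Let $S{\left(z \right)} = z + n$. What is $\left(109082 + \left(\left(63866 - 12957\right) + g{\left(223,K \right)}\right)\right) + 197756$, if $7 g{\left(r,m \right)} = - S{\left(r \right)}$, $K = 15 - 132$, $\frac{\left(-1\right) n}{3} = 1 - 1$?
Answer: $\frac{2504006}{7} \approx 3.5772 \cdot 10^{5}$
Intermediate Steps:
$n = 0$ ($n = - 3 \left(1 - 1\right) = \left(-3\right) 0 = 0$)
$K = -117$ ($K = 15 - 132 = -117$)
$S{\left(z \right)} = z$ ($S{\left(z \right)} = z + 0 = z$)
$g{\left(r,m \right)} = - \frac{r}{7}$ ($g{\left(r,m \right)} = \frac{\left(-1\right) r}{7} = - \frac{r}{7}$)
$\left(109082 + \left(\left(63866 - 12957\right) + g{\left(223,K \right)}\right)\right) + 197756 = \left(109082 + \left(\left(63866 - 12957\right) - \frac{223}{7}\right)\right) + 197756 = \left(109082 + \left(50909 - \frac{223}{7}\right)\right) + 197756 = \left(109082 + \frac{356140}{7}\right) + 197756 = \frac{1119714}{7} + 197756 = \frac{2504006}{7}$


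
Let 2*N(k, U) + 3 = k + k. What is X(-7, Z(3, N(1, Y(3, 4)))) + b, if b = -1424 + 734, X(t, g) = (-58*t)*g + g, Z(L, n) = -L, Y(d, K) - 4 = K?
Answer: -1911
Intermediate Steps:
Y(d, K) = 4 + K
N(k, U) = -3/2 + k (N(k, U) = -3/2 + (k + k)/2 = -3/2 + (2*k)/2 = -3/2 + k)
X(t, g) = g - 58*g*t (X(t, g) = -58*g*t + g = g - 58*g*t)
b = -690
X(-7, Z(3, N(1, Y(3, 4)))) + b = (-1*3)*(1 - 58*(-7)) - 690 = -3*(1 + 406) - 690 = -3*407 - 690 = -1221 - 690 = -1911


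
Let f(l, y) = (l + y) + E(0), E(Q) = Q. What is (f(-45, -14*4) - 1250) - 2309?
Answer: -3660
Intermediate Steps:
f(l, y) = l + y (f(l, y) = (l + y) + 0 = l + y)
(f(-45, -14*4) - 1250) - 2309 = ((-45 - 14*4) - 1250) - 2309 = ((-45 - 56) - 1250) - 2309 = (-101 - 1250) - 2309 = -1351 - 2309 = -3660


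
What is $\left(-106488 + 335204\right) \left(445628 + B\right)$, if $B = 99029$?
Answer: $124571770412$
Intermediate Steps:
$\left(-106488 + 335204\right) \left(445628 + B\right) = \left(-106488 + 335204\right) \left(445628 + 99029\right) = 228716 \cdot 544657 = 124571770412$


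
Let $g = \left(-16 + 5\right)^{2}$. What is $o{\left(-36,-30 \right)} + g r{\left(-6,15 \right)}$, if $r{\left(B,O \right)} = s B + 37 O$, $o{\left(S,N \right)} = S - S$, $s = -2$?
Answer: $68607$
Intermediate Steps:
$o{\left(S,N \right)} = 0$
$g = 121$ ($g = \left(-11\right)^{2} = 121$)
$r{\left(B,O \right)} = - 2 B + 37 O$
$o{\left(-36,-30 \right)} + g r{\left(-6,15 \right)} = 0 + 121 \left(\left(-2\right) \left(-6\right) + 37 \cdot 15\right) = 0 + 121 \left(12 + 555\right) = 0 + 121 \cdot 567 = 0 + 68607 = 68607$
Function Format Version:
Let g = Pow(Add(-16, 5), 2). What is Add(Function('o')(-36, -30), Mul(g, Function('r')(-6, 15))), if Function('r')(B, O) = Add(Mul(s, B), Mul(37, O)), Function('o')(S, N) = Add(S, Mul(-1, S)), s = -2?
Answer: 68607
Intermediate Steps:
Function('o')(S, N) = 0
g = 121 (g = Pow(-11, 2) = 121)
Function('r')(B, O) = Add(Mul(-2, B), Mul(37, O))
Add(Function('o')(-36, -30), Mul(g, Function('r')(-6, 15))) = Add(0, Mul(121, Add(Mul(-2, -6), Mul(37, 15)))) = Add(0, Mul(121, Add(12, 555))) = Add(0, Mul(121, 567)) = Add(0, 68607) = 68607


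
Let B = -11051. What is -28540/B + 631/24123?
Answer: 16173107/6199611 ≈ 2.6087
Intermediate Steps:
-28540/B + 631/24123 = -28540/(-11051) + 631/24123 = -28540*(-1/11051) + 631*(1/24123) = 28540/11051 + 631/24123 = 16173107/6199611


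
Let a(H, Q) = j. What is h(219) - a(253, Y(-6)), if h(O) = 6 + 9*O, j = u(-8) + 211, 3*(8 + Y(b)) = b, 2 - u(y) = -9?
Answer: 1755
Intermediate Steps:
u(y) = 11 (u(y) = 2 - 1*(-9) = 2 + 9 = 11)
Y(b) = -8 + b/3
j = 222 (j = 11 + 211 = 222)
a(H, Q) = 222
h(219) - a(253, Y(-6)) = (6 + 9*219) - 1*222 = (6 + 1971) - 222 = 1977 - 222 = 1755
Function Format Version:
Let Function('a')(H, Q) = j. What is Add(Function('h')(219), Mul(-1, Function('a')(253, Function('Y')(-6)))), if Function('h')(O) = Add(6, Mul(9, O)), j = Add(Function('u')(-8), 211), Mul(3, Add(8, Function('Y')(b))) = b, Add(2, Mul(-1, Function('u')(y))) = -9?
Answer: 1755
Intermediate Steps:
Function('u')(y) = 11 (Function('u')(y) = Add(2, Mul(-1, -9)) = Add(2, 9) = 11)
Function('Y')(b) = Add(-8, Mul(Rational(1, 3), b))
j = 222 (j = Add(11, 211) = 222)
Function('a')(H, Q) = 222
Add(Function('h')(219), Mul(-1, Function('a')(253, Function('Y')(-6)))) = Add(Add(6, Mul(9, 219)), Mul(-1, 222)) = Add(Add(6, 1971), -222) = Add(1977, -222) = 1755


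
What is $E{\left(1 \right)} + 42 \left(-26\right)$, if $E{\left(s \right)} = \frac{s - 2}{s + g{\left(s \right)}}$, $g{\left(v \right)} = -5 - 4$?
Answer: $- \frac{8735}{8} \approx -1091.9$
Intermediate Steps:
$g{\left(v \right)} = -9$ ($g{\left(v \right)} = -5 - 4 = -9$)
$E{\left(s \right)} = \frac{-2 + s}{-9 + s}$ ($E{\left(s \right)} = \frac{s - 2}{s - 9} = \frac{-2 + s}{-9 + s}$)
$E{\left(1 \right)} + 42 \left(-26\right) = \frac{-2 + 1}{-9 + 1} + 42 \left(-26\right) = \frac{1}{-8} \left(-1\right) - 1092 = \left(- \frac{1}{8}\right) \left(-1\right) - 1092 = \frac{1}{8} - 1092 = - \frac{8735}{8}$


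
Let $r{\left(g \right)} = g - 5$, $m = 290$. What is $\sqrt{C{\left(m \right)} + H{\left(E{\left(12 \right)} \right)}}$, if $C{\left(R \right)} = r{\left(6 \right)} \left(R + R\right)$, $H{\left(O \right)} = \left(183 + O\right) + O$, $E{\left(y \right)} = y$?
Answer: $\sqrt{787} \approx 28.054$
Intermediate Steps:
$r{\left(g \right)} = -5 + g$ ($r{\left(g \right)} = g - 5 = -5 + g$)
$H{\left(O \right)} = 183 + 2 O$
$C{\left(R \right)} = 2 R$ ($C{\left(R \right)} = \left(-5 + 6\right) \left(R + R\right) = 1 \cdot 2 R = 2 R$)
$\sqrt{C{\left(m \right)} + H{\left(E{\left(12 \right)} \right)}} = \sqrt{2 \cdot 290 + \left(183 + 2 \cdot 12\right)} = \sqrt{580 + \left(183 + 24\right)} = \sqrt{580 + 207} = \sqrt{787}$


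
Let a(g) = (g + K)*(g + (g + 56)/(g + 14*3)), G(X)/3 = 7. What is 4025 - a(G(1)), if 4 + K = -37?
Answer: 40225/9 ≈ 4469.4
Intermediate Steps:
K = -41 (K = -4 - 37 = -41)
G(X) = 21 (G(X) = 3*7 = 21)
a(g) = (-41 + g)*(g + (56 + g)/(42 + g)) (a(g) = (g - 41)*(g + (g + 56)/(g + 14*3)) = (-41 + g)*(g + (56 + g)/(g + 42)) = (-41 + g)*(g + (56 + g)/(42 + g)))
4025 - a(G(1)) = 4025 - (-2296 + 21³ - 1707*21 + 2*21²)/(42 + 21) = 4025 - (-2296 + 9261 - 35847 + 2*441)/63 = 4025 - (-2296 + 9261 - 35847 + 882)/63 = 4025 - (-28000)/63 = 4025 - 1*(-4000/9) = 4025 + 4000/9 = 40225/9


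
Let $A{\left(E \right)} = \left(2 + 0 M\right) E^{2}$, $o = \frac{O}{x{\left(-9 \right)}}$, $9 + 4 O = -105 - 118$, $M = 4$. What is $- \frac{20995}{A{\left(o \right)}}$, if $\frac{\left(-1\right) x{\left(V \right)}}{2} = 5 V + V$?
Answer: $- \frac{30610710}{841} \approx -36398.0$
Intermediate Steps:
$x{\left(V \right)} = - 12 V$ ($x{\left(V \right)} = - 2 \left(5 V + V\right) = - 2 \cdot 6 V = - 12 V$)
$O = -58$ ($O = - \frac{9}{4} + \frac{-105 - 118}{4} = - \frac{9}{4} + \frac{1}{4} \left(-223\right) = - \frac{9}{4} - \frac{223}{4} = -58$)
$o = - \frac{29}{54}$ ($o = - \frac{58}{\left(-12\right) \left(-9\right)} = - \frac{58}{108} = \left(-58\right) \frac{1}{108} = - \frac{29}{54} \approx -0.53704$)
$A{\left(E \right)} = 2 E^{2}$ ($A{\left(E \right)} = \left(2 + 0 \cdot 4\right) E^{2} = \left(2 + 0\right) E^{2} = 2 E^{2}$)
$- \frac{20995}{A{\left(o \right)}} = - \frac{20995}{2 \left(- \frac{29}{54}\right)^{2}} = - \frac{20995}{2 \cdot \frac{841}{2916}} = - \frac{20995}{\frac{841}{1458}} = \left(-20995\right) \frac{1458}{841} = - \frac{30610710}{841}$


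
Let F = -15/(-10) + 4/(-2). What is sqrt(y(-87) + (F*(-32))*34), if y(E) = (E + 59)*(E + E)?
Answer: 2*sqrt(1354) ≈ 73.594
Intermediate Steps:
F = -1/2 (F = -15*(-1/10) + 4*(-1/2) = 3/2 - 2 = -1/2 ≈ -0.50000)
y(E) = 2*E*(59 + E) (y(E) = (59 + E)*(2*E) = 2*E*(59 + E))
sqrt(y(-87) + (F*(-32))*34) = sqrt(2*(-87)*(59 - 87) - 1/2*(-32)*34) = sqrt(2*(-87)*(-28) + 16*34) = sqrt(4872 + 544) = sqrt(5416) = 2*sqrt(1354)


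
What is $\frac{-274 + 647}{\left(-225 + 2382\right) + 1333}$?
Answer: $\frac{373}{3490} \approx 0.10688$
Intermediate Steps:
$\frac{-274 + 647}{\left(-225 + 2382\right) + 1333} = \frac{373}{2157 + 1333} = \frac{373}{3490}$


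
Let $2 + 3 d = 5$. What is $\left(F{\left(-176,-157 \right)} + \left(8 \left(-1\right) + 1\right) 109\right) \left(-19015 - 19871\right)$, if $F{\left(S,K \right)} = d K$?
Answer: $35775120$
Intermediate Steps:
$d = 1$ ($d = - \frac{2}{3} + \frac{1}{3} \cdot 5 = - \frac{2}{3} + \frac{5}{3} = 1$)
$F{\left(S,K \right)} = K$ ($F{\left(S,K \right)} = 1 K = K$)
$\left(F{\left(-176,-157 \right)} + \left(8 \left(-1\right) + 1\right) 109\right) \left(-19015 - 19871\right) = \left(-157 + \left(8 \left(-1\right) + 1\right) 109\right) \left(-19015 - 19871\right) = \left(-157 + \left(-8 + 1\right) 109\right) \left(-38886\right) = \left(-157 - 763\right) \left(-38886\right) = \left(-920\right) \left(-38886\right) = 35775120$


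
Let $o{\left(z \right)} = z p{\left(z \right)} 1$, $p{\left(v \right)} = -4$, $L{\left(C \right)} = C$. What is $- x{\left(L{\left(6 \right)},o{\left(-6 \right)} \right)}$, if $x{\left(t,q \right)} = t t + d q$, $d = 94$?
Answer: $-2292$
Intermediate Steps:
$o{\left(z \right)} = - 4 z$ ($o{\left(z \right)} = z \left(-4\right) 1 = - 4 z 1 = - 4 z$)
$x{\left(t,q \right)} = t^{2} + 94 q$ ($x{\left(t,q \right)} = t t + 94 q = t^{2} + 94 q$)
$- x{\left(L{\left(6 \right)},o{\left(-6 \right)} \right)} = - (6^{2} + 94 \left(\left(-4\right) \left(-6\right)\right)) = - (36 + 94 \cdot 24) = - (36 + 2256) = \left(-1\right) 2292 = -2292$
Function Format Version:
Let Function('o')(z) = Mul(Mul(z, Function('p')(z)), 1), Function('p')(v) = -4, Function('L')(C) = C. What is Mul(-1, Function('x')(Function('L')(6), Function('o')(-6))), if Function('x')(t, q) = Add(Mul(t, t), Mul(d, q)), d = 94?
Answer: -2292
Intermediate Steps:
Function('o')(z) = Mul(-4, z) (Function('o')(z) = Mul(Mul(z, -4), 1) = Mul(Mul(-4, z), 1) = Mul(-4, z))
Function('x')(t, q) = Add(Pow(t, 2), Mul(94, q)) (Function('x')(t, q) = Add(Mul(t, t), Mul(94, q)) = Add(Pow(t, 2), Mul(94, q)))
Mul(-1, Function('x')(Function('L')(6), Function('o')(-6))) = Mul(-1, Add(Pow(6, 2), Mul(94, Mul(-4, -6)))) = Mul(-1, Add(36, Mul(94, 24))) = Mul(-1, Add(36, 2256)) = Mul(-1, 2292) = -2292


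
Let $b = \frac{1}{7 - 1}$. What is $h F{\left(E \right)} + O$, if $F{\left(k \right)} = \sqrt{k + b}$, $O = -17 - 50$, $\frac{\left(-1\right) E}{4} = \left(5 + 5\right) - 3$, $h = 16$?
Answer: $-67 + \frac{8 i \sqrt{1002}}{3} \approx -67.0 + 84.412 i$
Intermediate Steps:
$E = -28$ ($E = - 4 \left(\left(5 + 5\right) - 3\right) = - 4 \left(10 - 3\right) = \left(-4\right) 7 = -28$)
$b = \frac{1}{6} \approx 0.16667$
$O = -67$ ($O = -17 - 50 = -67$)
$F{\left(k \right)} = \sqrt{\frac{1}{6} + k}$ ($F{\left(k \right)} = \sqrt{k + \frac{1}{6}} = \sqrt{\frac{1}{6} + k}$)
$h F{\left(E \right)} + O = 16 \frac{\sqrt{6 + 36 \left(-28\right)}}{6} - 67 = 16 \frac{\sqrt{6 - 1008}}{6} - 67 = 16 \frac{\sqrt{-1002}}{6} - 67 = 16 \frac{i \sqrt{1002}}{6} - 67 = \frac{8 i \sqrt{1002}}{3} - 67 = -67 + \frac{8 i \sqrt{1002}}{3}$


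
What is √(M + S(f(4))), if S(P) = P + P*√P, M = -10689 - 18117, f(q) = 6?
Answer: √(-28800 + 6*√6) ≈ 169.66*I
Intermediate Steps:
M = -28806
S(P) = P + P^(3/2)
√(M + S(f(4))) = √(-28806 + (6 + 6^(3/2))) = √(-28806 + (6 + 6*√6)) = √(-28800 + 6*√6)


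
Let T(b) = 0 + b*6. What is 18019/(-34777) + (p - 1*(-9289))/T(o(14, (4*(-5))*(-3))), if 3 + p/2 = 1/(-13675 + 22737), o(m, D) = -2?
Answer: -731872327483/945447522 ≈ -774.10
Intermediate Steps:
T(b) = 6*b (T(b) = 0 + 6*b = 6*b)
p = -27185/4531 (p = -6 + 2/(-13675 + 22737) = -6 + 2/9062 = -6 + 2*(1/9062) = -6 + 1/4531 = -27185/4531 ≈ -5.9998)
18019/(-34777) + (p - 1*(-9289))/T(o(14, (4*(-5))*(-3))) = 18019/(-34777) + (-27185/4531 - 1*(-9289))/((6*(-2))) = 18019*(-1/34777) + (-27185/4531 + 9289)/(-12) = -18019/34777 + (42061274/4531)*(-1/12) = -18019/34777 - 21030637/27186 = -731872327483/945447522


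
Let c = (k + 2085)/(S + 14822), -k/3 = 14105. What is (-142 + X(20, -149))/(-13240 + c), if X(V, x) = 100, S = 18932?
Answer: 708834/223471595 ≈ 0.0031719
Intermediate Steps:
k = -42315 (k = -3*14105 = -42315)
c = -20115/16877 (c = (-42315 + 2085)/(18932 + 14822) = -40230/33754 = -40230*1/33754 = -20115/16877 ≈ -1.1919)
(-142 + X(20, -149))/(-13240 + c) = (-142 + 100)/(-13240 - 20115/16877) = -42/(-223471595/16877) = -42*(-16877/223471595) = 708834/223471595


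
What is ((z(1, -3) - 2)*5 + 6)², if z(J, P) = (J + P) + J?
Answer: 81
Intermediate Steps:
z(J, P) = P + 2*J
((z(1, -3) - 2)*5 + 6)² = (((-3 + 2*1) - 2)*5 + 6)² = (((-3 + 2) - 2)*5 + 6)² = ((-1 - 2)*5 + 6)² = (-3*5 + 6)² = (-15 + 6)² = (-9)² = 81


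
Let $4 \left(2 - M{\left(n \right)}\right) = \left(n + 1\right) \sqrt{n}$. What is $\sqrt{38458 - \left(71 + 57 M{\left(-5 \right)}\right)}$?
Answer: $\sqrt{38273 - 57 i \sqrt{5}} \approx 195.64 - 0.3257 i$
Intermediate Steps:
$M{\left(n \right)} = 2 - \frac{\sqrt{n} \left(1 + n\right)}{4}$ ($M{\left(n \right)} = 2 - \frac{\left(n + 1\right) \sqrt{n}}{4} = 2 - \frac{\left(1 + n\right) \sqrt{n}}{4} = 2 - \frac{\sqrt{n} \left(1 + n\right)}{4}$)
$\sqrt{38458 - \left(71 + 57 M{\left(-5 \right)}\right)} = \sqrt{38458 - \left(71 + 57 \left(2 - \frac{\sqrt{-5}}{4} - \frac{\left(-5\right)^{\frac{3}{2}}}{4}\right)\right)} = \sqrt{38458 - \left(71 + 57 \left(2 - \frac{i \sqrt{5}}{4} - \frac{\left(-5\right) i \sqrt{5}}{4}\right)\right)} = \sqrt{38458 - \left(71 + 57 \left(2 - \frac{i \sqrt{5}}{4} + \frac{5 i \sqrt{5}}{4}\right)\right)} = \sqrt{38458 - \left(71 + 57 \left(2 + i \sqrt{5}\right)\right)} = \sqrt{38458 - \left(185 + 57 i \sqrt{5}\right)} = \sqrt{38273 - 57 i \sqrt{5}}$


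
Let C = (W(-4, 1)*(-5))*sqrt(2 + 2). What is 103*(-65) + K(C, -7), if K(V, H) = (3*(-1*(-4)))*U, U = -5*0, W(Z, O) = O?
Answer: -6695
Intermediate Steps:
C = -10 (C = (1*(-5))*sqrt(2 + 2) = -5*sqrt(4) = -5*2 = -10)
U = 0
K(V, H) = 0 (K(V, H) = (3*(-1*(-4)))*0 = (3*4)*0 = 12*0 = 0)
103*(-65) + K(C, -7) = 103*(-65) + 0 = -6695 + 0 = -6695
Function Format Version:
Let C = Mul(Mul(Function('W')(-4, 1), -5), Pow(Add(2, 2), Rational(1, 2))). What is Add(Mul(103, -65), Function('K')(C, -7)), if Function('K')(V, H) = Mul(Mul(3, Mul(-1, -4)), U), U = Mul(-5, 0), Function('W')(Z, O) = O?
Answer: -6695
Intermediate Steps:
C = -10 (C = Mul(Mul(1, -5), Pow(Add(2, 2), Rational(1, 2))) = Mul(-5, Pow(4, Rational(1, 2))) = Mul(-5, 2) = -10)
U = 0
Function('K')(V, H) = 0 (Function('K')(V, H) = Mul(Mul(3, Mul(-1, -4)), 0) = Mul(Mul(3, 4), 0) = Mul(12, 0) = 0)
Add(Mul(103, -65), Function('K')(C, -7)) = Add(Mul(103, -65), 0) = Add(-6695, 0) = -6695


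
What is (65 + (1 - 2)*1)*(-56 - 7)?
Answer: -4032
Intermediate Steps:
(65 + (1 - 2)*1)*(-56 - 7) = (65 - 1*1)*(-63) = (65 - 1)*(-63) = 64*(-63) = -4032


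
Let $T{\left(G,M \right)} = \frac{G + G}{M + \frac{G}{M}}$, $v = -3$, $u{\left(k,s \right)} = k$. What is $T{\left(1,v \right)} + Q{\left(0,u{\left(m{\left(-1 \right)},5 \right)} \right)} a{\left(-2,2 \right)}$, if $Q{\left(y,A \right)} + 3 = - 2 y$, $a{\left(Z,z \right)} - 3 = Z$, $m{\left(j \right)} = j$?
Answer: $- \frac{18}{5} \approx -3.6$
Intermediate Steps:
$a{\left(Z,z \right)} = 3 + Z$
$T{\left(G,M \right)} = \frac{2 G}{M + \frac{G}{M}}$
$Q{\left(y,A \right)} = -3 - 2 y$
$T{\left(1,v \right)} + Q{\left(0,u{\left(m{\left(-1 \right)},5 \right)} \right)} a{\left(-2,2 \right)} = 2 \cdot 1 \left(-3\right) \frac{1}{1 + \left(-3\right)^{2}} + \left(-3 - 0\right) \left(3 - 2\right) = 2 \cdot 1 \left(-3\right) \frac{1}{1 + 9} + \left(-3 + 0\right) 1 = 2 \cdot 1 \left(-3\right) \frac{1}{10} - 3 = - \frac{3}{5} - 3 = - \frac{18}{5}$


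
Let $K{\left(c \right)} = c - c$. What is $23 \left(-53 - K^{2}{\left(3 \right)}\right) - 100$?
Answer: $-1319$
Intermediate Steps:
$K{\left(c \right)} = 0$
$23 \left(-53 - K^{2}{\left(3 \right)}\right) - 100 = 23 \left(-53 - 0^{2}\right) - 100 = 23 \left(-53 - 0\right) - 100 = 23 \left(-53 + 0\right) - 100 = 23 \left(-53\right) - 100 = -1219 - 100 = -1319$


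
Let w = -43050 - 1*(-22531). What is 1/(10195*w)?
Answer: -1/209191205 ≈ -4.7803e-9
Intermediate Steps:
w = -20519 (w = -43050 + 22531 = -20519)
1/(10195*w) = 1/(10195*(-20519)) = (1/10195)*(-1/20519) = -1/209191205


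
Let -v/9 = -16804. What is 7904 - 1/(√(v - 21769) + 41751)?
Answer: 13776802642985/1743016534 + √129467/1743016534 ≈ 7904.0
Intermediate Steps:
v = 151236 (v = -9*(-16804) = 151236)
7904 - 1/(√(v - 21769) + 41751) = 7904 - 1/(√(151236 - 21769) + 41751) = 7904 - 1/(√129467 + 41751) = 7904 - 1/(41751 + √129467)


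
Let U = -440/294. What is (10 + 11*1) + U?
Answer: 2867/147 ≈ 19.503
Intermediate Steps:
U = -220/147 (U = -440*1/294 = -220/147 ≈ -1.4966)
(10 + 11*1) + U = (10 + 11*1) - 220/147 = (10 + 11) - 220/147 = 21 - 220/147 = 2867/147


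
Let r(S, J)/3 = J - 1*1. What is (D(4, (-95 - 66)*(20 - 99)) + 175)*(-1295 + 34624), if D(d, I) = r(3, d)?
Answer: 6132536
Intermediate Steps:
r(S, J) = -3 + 3*J (r(S, J) = 3*(J - 1*1) = 3*(J - 1) = 3*(-1 + J) = -3 + 3*J)
D(d, I) = -3 + 3*d
(D(4, (-95 - 66)*(20 - 99)) + 175)*(-1295 + 34624) = ((-3 + 3*4) + 175)*(-1295 + 34624) = ((-3 + 12) + 175)*33329 = (9 + 175)*33329 = 184*33329 = 6132536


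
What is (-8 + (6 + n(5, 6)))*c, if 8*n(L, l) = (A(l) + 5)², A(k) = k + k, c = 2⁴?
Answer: 546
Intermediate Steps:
c = 16
A(k) = 2*k
n(L, l) = (5 + 2*l)²/8 (n(L, l) = (2*l + 5)²/8 = (5 + 2*l)²/8)
(-8 + (6 + n(5, 6)))*c = (-8 + (6 + (5 + 2*6)²/8))*16 = (-8 + (6 + (5 + 12)²/8))*16 = (-8 + (6 + (⅛)*17²))*16 = (-8 + (6 + (⅛)*289))*16 = (-8 + (6 + 289/8))*16 = (-8 + 337/8)*16 = (273/8)*16 = 546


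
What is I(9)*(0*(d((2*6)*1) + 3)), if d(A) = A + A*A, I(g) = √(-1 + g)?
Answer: 0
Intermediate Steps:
d(A) = A + A²
I(9)*(0*(d((2*6)*1) + 3)) = √(-1 + 9)*(0*(((2*6)*1)*(1 + (2*6)*1) + 3)) = √8*(0*((12*1)*(1 + 12*1) + 3)) = (2*√2)*(0*(12*(1 + 12) + 3)) = (2*√2)*(0*(12*13 + 3)) = (2*√2)*(0*(156 + 3)) = (2*√2)*(0*159) = (2*√2)*0 = 0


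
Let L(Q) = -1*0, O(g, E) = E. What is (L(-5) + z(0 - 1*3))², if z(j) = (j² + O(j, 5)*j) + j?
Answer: 81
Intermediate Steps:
z(j) = j² + 6*j (z(j) = (j² + 5*j) + j = j² + 6*j)
L(Q) = 0
(L(-5) + z(0 - 1*3))² = (0 + (0 - 1*3)*(6 + (0 - 1*3)))² = (0 + (0 - 3)*(6 + (0 - 3)))² = (0 - 3*(6 - 3))² = (0 - 3*3)² = (0 - 9)² = (-9)² = 81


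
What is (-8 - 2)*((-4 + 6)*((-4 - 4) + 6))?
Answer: 40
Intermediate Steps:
(-8 - 2)*((-4 + 6)*((-4 - 4) + 6)) = -20*(-8 + 6) = -20*(-2) = -10*(-4) = 40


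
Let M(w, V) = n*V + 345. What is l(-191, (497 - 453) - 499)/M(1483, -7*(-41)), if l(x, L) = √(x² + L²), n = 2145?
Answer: √243506/615960 ≈ 0.00080113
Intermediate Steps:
M(w, V) = 345 + 2145*V (M(w, V) = 2145*V + 345 = 345 + 2145*V)
l(x, L) = √(L² + x²)
l(-191, (497 - 453) - 499)/M(1483, -7*(-41)) = √(((497 - 453) - 499)² + (-191)²)/(345 + 2145*(-7*(-41))) = √((44 - 499)² + 36481)/(345 + 2145*287) = √((-455)² + 36481)/(345 + 615615) = √(207025 + 36481)/615960 = √243506*(1/615960) = √243506/615960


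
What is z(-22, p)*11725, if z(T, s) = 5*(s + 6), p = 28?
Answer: 1993250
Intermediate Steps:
z(T, s) = 30 + 5*s (z(T, s) = 5*(6 + s) = 30 + 5*s)
z(-22, p)*11725 = (30 + 5*28)*11725 = (30 + 140)*11725 = 170*11725 = 1993250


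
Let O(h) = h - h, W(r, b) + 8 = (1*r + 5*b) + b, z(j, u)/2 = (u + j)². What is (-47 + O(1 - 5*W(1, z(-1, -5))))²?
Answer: 2209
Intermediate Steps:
z(j, u) = 2*(j + u)² (z(j, u) = 2*(u + j)² = 2*(j + u)²)
W(r, b) = -8 + r + 6*b (W(r, b) = -8 + ((1*r + 5*b) + b) = -8 + ((r + 5*b) + b) = -8 + (r + 6*b) = -8 + r + 6*b)
O(h) = 0
(-47 + O(1 - 5*W(1, z(-1, -5))))² = (-47 + 0)² = (-47)² = 2209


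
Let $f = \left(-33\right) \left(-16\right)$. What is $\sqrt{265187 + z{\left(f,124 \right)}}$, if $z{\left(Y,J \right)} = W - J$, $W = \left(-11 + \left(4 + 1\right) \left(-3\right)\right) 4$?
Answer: $\sqrt{264959} \approx 514.74$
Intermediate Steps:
$f = 528$
$W = -104$ ($W = \left(-11 + 5 \left(-3\right)\right) 4 = \left(-11 - 15\right) 4 = \left(-26\right) 4 = -104$)
$z{\left(Y,J \right)} = -104 - J$
$\sqrt{265187 + z{\left(f,124 \right)}} = \sqrt{265187 - 228} = \sqrt{264959}$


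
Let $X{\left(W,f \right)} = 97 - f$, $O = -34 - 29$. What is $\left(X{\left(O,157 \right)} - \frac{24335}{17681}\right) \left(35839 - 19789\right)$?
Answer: $- \frac{17417379750}{17681} \approx -9.8509 \cdot 10^{5}$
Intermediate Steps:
$O = -63$ ($O = -34 - 29 = -63$)
$\left(X{\left(O,157 \right)} - \frac{24335}{17681}\right) \left(35839 - 19789\right) = \left(\left(97 - 157\right) - \frac{24335}{17681}\right) \left(35839 - 19789\right) = \left(\left(97 - 157\right) - \frac{24335}{17681}\right) 16050 = \left(-60 - \frac{24335}{17681}\right) 16050 = \left(- \frac{1085195}{17681}\right) 16050 = - \frac{17417379750}{17681}$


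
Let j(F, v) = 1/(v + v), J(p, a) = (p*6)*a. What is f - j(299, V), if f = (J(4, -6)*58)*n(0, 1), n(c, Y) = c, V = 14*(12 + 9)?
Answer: -1/588 ≈ -0.0017007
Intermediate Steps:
J(p, a) = 6*a*p (J(p, a) = (6*p)*a = 6*a*p)
V = 294 (V = 14*21 = 294)
j(F, v) = 1/(2*v)
f = 0 (f = ((6*(-6)*4)*58)*0 = -144*58*0 = -8352*0 = 0)
f - j(299, V) = 0 - 1/(2*294) = 0 - 1*1/588 = 0 - 1/588 = -1/588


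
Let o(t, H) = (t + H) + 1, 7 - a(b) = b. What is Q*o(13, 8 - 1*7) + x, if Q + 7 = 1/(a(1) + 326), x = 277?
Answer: 57119/332 ≈ 172.05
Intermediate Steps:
a(b) = 7 - b
o(t, H) = 1 + H + t (o(t, H) = (H + t) + 1 = 1 + H + t)
Q = -2323/332 (Q = -7 + 1/((7 - 1*1) + 326) = -7 + 1/((7 - 1) + 326) = -7 + 1/(6 + 326) = -7 + 1/332 = -2323/332 ≈ -6.9970)
Q*o(13, 8 - 1*7) + x = -2323*(1 + (8 - 1*7) + 13)/332 + 277 = -2323*(1 + (8 - 7) + 13)/332 + 277 = -2323*(1 + 1 + 13)/332 + 277 = -2323/332*15 + 277 = -34845/332 + 277 = 57119/332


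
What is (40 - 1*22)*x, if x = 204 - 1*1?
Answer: 3654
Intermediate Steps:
x = 203 (x = 204 - 1 = 203)
(40 - 1*22)*x = (40 - 1*22)*203 = (40 - 22)*203 = 18*203 = 3654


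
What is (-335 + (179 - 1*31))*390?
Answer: -72930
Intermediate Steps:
(-335 + (179 - 1*31))*390 = (-335 + (179 - 31))*390 = (-335 + 148)*390 = -187*390 = -72930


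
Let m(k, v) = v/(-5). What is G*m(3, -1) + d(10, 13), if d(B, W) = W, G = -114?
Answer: -49/5 ≈ -9.8000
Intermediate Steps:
m(k, v) = -v/5 (m(k, v) = v*(-1/5) = -v/5)
G*m(3, -1) + d(10, 13) = -(-114)*(-1)/5 + 13 = -114*1/5 + 13 = -114/5 + 13 = -49/5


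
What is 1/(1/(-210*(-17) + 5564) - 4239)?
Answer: -9134/38719025 ≈ -0.00023590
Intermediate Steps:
1/(1/(-210*(-17) + 5564) - 4239) = 1/(1/(3570 + 5564) - 4239) = 1/(1/9134 - 4239) = 1/(-38719025/9134) = -9134/38719025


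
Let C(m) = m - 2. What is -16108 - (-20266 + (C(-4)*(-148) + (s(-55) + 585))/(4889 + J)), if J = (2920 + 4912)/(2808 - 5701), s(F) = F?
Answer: 5343052076/1285095 ≈ 4157.7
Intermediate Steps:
C(m) = -2 + m
J = -712/263 (J = 7832/(-2893) = 7832*(-1/2893) = -712/263 ≈ -2.7072)
-16108 - (-20266 + (C(-4)*(-148) + (s(-55) + 585))/(4889 + J)) = -16108 - (-20266 + ((-2 - 4)*(-148) + (-55 + 585))/(4889 - 712/263)) = -16108 - (-20266 + (-6*(-148) + 530)/(1285095/263)) = -16108 - (-20266 + (888 + 530)*(263/1285095)) = -16108 - (-20266 + 1418*(263/1285095)) = -16108 - (-20266 + 372934/1285095) = -16108 - 1*(-26043362336/1285095) = -16108 + 26043362336/1285095 = 5343052076/1285095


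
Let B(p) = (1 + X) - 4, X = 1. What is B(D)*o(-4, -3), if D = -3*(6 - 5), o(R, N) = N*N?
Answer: -18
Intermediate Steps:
o(R, N) = N²
D = -3 (D = -3*1 = -3)
B(p) = -2 (B(p) = (1 + 1) - 4 = 2 - 4 = -2)
B(D)*o(-4, -3) = -2*(-3)² = -2*9 = -18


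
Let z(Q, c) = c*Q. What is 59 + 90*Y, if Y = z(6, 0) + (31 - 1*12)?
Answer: 1769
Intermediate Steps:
z(Q, c) = Q*c
Y = 19 (Y = 6*0 + (31 - 1*12) = 0 + (31 - 12) = 0 + 19 = 19)
59 + 90*Y = 59 + 90*19 = 59 + 1710 = 1769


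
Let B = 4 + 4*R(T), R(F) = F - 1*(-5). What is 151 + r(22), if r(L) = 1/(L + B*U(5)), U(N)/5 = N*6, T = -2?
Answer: 365723/2422 ≈ 151.00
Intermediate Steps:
R(F) = 5 + F (R(F) = F + 5 = 5 + F)
U(N) = 30*N (U(N) = 5*(N*6) = 5*(6*N) = 30*N)
B = 16 (B = 4 + 4*(5 - 2) = 4 + 4*3 = 4 + 12 = 16)
r(L) = 1/(2400 + L) (r(L) = 1/(L + 16*(30*5)) = 1/(L + 16*150) = 1/(L + 2400) = 1/(2400 + L))
151 + r(22) = 151 + 1/(2400 + 22) = 151 + 1/2422 = 365723/2422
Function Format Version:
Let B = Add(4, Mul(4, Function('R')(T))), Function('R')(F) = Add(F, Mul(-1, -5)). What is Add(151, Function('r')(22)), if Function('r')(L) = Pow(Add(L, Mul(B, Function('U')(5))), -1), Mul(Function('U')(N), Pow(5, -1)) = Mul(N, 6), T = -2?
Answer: Rational(365723, 2422) ≈ 151.00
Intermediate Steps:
Function('R')(F) = Add(5, F) (Function('R')(F) = Add(F, 5) = Add(5, F))
Function('U')(N) = Mul(30, N) (Function('U')(N) = Mul(5, Mul(N, 6)) = Mul(5, Mul(6, N)) = Mul(30, N))
B = 16 (B = Add(4, Mul(4, Add(5, -2))) = Add(4, Mul(4, 3)) = Add(4, 12) = 16)
Function('r')(L) = Pow(Add(2400, L), -1) (Function('r')(L) = Pow(Add(L, Mul(16, Mul(30, 5))), -1) = Pow(Add(L, Mul(16, 150)), -1) = Pow(Add(L, 2400), -1) = Pow(Add(2400, L), -1))
Add(151, Function('r')(22)) = Add(151, Pow(Add(2400, 22), -1)) = Add(151, Pow(2422, -1)) = Add(151, Rational(1, 2422)) = Rational(365723, 2422)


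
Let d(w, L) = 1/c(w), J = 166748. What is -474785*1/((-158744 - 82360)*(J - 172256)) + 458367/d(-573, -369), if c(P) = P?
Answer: -348791836968524897/1328000832 ≈ -2.6264e+8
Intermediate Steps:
d(w, L) = 1/w
-474785*1/((-158744 - 82360)*(J - 172256)) + 458367/d(-573, -369) = -474785*1/((-158744 - 82360)*(166748 - 172256)) + 458367/(1/(-573)) = -474785/((-5508*(-241104))) + 458367/(-1/573) = -474785/1328000832 + 458367*(-573) = -474785*1/1328000832 - 262644291 = -474785/1328000832 - 262644291 = -348791836968524897/1328000832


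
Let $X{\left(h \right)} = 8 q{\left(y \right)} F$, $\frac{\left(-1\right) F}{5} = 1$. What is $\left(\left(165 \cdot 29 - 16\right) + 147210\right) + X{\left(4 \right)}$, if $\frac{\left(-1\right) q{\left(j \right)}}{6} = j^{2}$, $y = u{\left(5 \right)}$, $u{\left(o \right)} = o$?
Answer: $157979$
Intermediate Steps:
$y = 5$
$F = -5$ ($F = \left(-5\right) 1 = -5$)
$q{\left(j \right)} = - 6 j^{2}$
$X{\left(h \right)} = 6000$ ($X{\left(h \right)} = 8 \left(- 6 \cdot 5^{2}\right) \left(-5\right) = 8 \left(\left(-6\right) 25\right) \left(-5\right) = 8 \left(-150\right) \left(-5\right) = \left(-1200\right) \left(-5\right) = 6000$)
$\left(\left(165 \cdot 29 - 16\right) + 147210\right) + X{\left(4 \right)} = \left(\left(165 \cdot 29 - 16\right) + 147210\right) + 6000 = \left(\left(4785 - 16\right) + 147210\right) + 6000 = \left(4769 + 147210\right) + 6000 = 151979 + 6000 = 157979$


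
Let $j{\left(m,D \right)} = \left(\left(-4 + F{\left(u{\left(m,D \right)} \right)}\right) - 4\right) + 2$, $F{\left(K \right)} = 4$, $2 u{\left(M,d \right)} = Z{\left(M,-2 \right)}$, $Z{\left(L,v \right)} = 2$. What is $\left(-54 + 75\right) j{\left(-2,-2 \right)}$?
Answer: $-42$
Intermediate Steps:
$u{\left(M,d \right)} = 1$ ($u{\left(M,d \right)} = \frac{1}{2} \cdot 2 = 1$)
$j{\left(m,D \right)} = -2$ ($j{\left(m,D \right)} = \left(\left(-4 + 4\right) - 4\right) + 2 = \left(0 - 4\right) + 2 = -4 + 2 = -2$)
$\left(-54 + 75\right) j{\left(-2,-2 \right)} = \left(-54 + 75\right) \left(-2\right) = 21 \left(-2\right) = -42$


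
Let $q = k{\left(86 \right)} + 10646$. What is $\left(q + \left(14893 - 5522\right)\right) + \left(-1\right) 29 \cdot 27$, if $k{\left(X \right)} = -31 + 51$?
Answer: $19254$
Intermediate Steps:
$k{\left(X \right)} = 20$
$q = 10666$ ($q = 20 + 10646 = 10666$)
$\left(q + \left(14893 - 5522\right)\right) + \left(-1\right) 29 \cdot 27 = \left(10666 + \left(14893 - 5522\right)\right) + \left(-1\right) 29 \cdot 27 = \left(10666 + 9371\right) - 783 = 20037 - 783 = 19254$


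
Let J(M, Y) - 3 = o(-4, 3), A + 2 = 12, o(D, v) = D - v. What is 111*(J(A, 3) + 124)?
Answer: 13320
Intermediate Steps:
A = 10 (A = -2 + 12 = 10)
J(M, Y) = -4 (J(M, Y) = 3 + (-4 - 1*3) = 3 + (-4 - 3) = 3 - 7 = -4)
111*(J(A, 3) + 124) = 111*(-4 + 124) = 111*120 = 13320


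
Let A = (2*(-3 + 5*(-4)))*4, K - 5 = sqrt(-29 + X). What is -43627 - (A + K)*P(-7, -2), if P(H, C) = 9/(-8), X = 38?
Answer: -43825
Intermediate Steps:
K = 8 (K = 5 + sqrt(-29 + 38) = 5 + sqrt(9) = 5 + 3 = 8)
P(H, C) = -9/8 (P(H, C) = 9*(-1/8) = -9/8)
A = -184 (A = (2*(-3 - 20))*4 = (2*(-23))*4 = -46*4 = -184)
-43627 - (A + K)*P(-7, -2) = -43627 - (-184 + 8)*(-9)/8 = -43627 - (-176)*(-9)/8 = -43627 - 1*198 = -43627 - 198 = -43825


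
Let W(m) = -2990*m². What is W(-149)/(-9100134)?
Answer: 1443065/197829 ≈ 7.2945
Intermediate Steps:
W(-149)/(-9100134) = -2990*(-149)²/(-9100134) = -2990*22201*(-1/9100134) = -66380990*(-1/9100134) = 1443065/197829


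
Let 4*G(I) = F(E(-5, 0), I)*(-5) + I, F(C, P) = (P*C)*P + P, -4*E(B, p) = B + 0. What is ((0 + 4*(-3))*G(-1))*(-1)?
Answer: -27/4 ≈ -6.7500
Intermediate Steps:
E(B, p) = -B/4 (E(B, p) = -(B + 0)/4 = -B/4)
F(C, P) = P + C*P² (F(C, P) = (C*P)*P + P = C*P² + P = P + C*P²)
G(I) = I/4 - 5*I*(1 + 5*I/4)/4 (G(I) = ((I*(1 + (-¼*(-5))*I))*(-5) + I)/4 = ((I*(1 + 5*I/4))*(-5) + I)/4 = (-5*I*(1 + 5*I/4) + I)/4 = (I - 5*I*(1 + 5*I/4))/4 = I/4 - 5*I*(1 + 5*I/4)/4)
((0 + 4*(-3))*G(-1))*(-1) = ((0 + 4*(-3))*((1/16)*(-1)*(-16 - 25*(-1))))*(-1) = ((0 - 12)*((1/16)*(-1)*(-16 + 25)))*(-1) = -3*(-1)*9/4*(-1) = -12*(-9/16)*(-1) = (27/4)*(-1) = -27/4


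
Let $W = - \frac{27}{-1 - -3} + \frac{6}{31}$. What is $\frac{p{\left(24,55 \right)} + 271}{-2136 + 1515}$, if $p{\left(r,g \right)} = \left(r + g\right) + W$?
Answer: $- \frac{20875}{38502} \approx -0.54218$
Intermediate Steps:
$W = - \frac{825}{62}$ ($W = - \frac{27}{-1 + 3} + 6 \cdot \frac{1}{31} = - \frac{27}{2} + \frac{6}{31} = - \frac{825}{62} \approx -13.306$)
$p{\left(r,g \right)} = - \frac{825}{62} + g + r$ ($p{\left(r,g \right)} = \left(r + g\right) - \frac{825}{62} = \left(g + r\right) - \frac{825}{62} = - \frac{825}{62} + g + r$)
$\frac{p{\left(24,55 \right)} + 271}{-2136 + 1515} = \frac{\left(- \frac{825}{62} + 55 + 24\right) + 271}{-2136 + 1515} = \frac{\frac{4073}{62} + 271}{-621} = \frac{20875}{62} \left(- \frac{1}{621}\right) = - \frac{20875}{38502}$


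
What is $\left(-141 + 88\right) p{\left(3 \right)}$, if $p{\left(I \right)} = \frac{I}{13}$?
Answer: $- \frac{159}{13} \approx -12.231$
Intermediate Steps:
$p{\left(I \right)} = \frac{I}{13}$ ($p{\left(I \right)} = I \frac{1}{13} = \frac{I}{13}$)
$\left(-141 + 88\right) p{\left(3 \right)} = \left(-141 + 88\right) \frac{1}{13} \cdot 3 = \left(-53\right) \frac{3}{13} = - \frac{159}{13}$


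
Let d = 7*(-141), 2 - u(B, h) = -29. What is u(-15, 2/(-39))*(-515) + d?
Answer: -16952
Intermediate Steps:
u(B, h) = 31 (u(B, h) = 2 - 1*(-29) = 2 + 29 = 31)
d = -987
u(-15, 2/(-39))*(-515) + d = 31*(-515) - 987 = -15965 - 987 = -16952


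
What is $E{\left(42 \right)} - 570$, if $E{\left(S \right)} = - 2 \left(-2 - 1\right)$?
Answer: $-564$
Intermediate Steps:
$E{\left(S \right)} = 6$ ($E{\left(S \right)} = \left(-2\right) \left(-3\right) = 6$)
$E{\left(42 \right)} - 570 = 6 - 570 = -564$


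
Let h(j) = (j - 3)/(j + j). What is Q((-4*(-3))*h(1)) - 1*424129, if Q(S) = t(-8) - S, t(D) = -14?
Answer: -424131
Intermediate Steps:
h(j) = (-3 + j)/(2*j) (h(j) = (-3 + j)/((2*j)) = (-3 + j)*(1/(2*j)) = (-3 + j)/(2*j))
Q(S) = -14 - S
Q((-4*(-3))*h(1)) - 1*424129 = (-14 - (-4*(-3))*(½)*(-3 + 1)/1) - 1*424129 = (-14 - 12*(½)*1*(-2)) - 424129 = (-14 - 12*(-1)) - 424129 = (-14 - 1*(-12)) - 424129 = (-14 + 12) - 424129 = -2 - 424129 = -424131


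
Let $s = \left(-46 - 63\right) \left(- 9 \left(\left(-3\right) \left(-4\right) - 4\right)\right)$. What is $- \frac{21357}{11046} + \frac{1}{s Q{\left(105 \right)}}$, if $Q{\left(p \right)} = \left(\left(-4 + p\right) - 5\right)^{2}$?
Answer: $- \frac{36778364665}{19022045184} \approx -1.9335$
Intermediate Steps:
$Q{\left(p \right)} = \left(-9 + p\right)^{2}$
$s = 7848$ ($s = - 109 \left(- 9 \left(12 - 4\right)\right) = - 109 \left(\left(-9\right) 8\right) = \left(-109\right) \left(-72\right) = 7848$)
$- \frac{21357}{11046} + \frac{1}{s Q{\left(105 \right)}} = - \frac{21357}{11046} + \frac{1}{7848 \left(-9 + 105\right)^{2}} = \left(-21357\right) \frac{1}{11046} + \frac{1}{7848 \cdot 96^{2}} = - \frac{1017}{526} + \frac{1}{7848 \cdot 9216} = - \frac{1017}{526} + \frac{1}{7848} \cdot \frac{1}{9216} = - \frac{1017}{526} + \frac{1}{72327168} = - \frac{36778364665}{19022045184}$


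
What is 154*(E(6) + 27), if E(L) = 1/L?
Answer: 12551/3 ≈ 4183.7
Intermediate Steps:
154*(E(6) + 27) = 154*(1/6 + 27) = 154*(⅙ + 27) = 154*(163/6) = 12551/3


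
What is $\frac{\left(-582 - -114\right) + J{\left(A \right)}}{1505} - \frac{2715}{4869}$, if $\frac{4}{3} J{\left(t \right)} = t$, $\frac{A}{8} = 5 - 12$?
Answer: $- \frac{437951}{488523} \approx -0.89648$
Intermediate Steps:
$A = -56$ ($A = 8 \left(5 - 12\right) = 8 \left(-7\right) = -56$)
$J{\left(t \right)} = \frac{3 t}{4}$
$\frac{\left(-582 - -114\right) + J{\left(A \right)}}{1505} - \frac{2715}{4869} = \frac{\left(-582 - -114\right) + \frac{3}{4} \left(-56\right)}{1505} - \frac{2715}{4869} = \left(\left(-582 + \left(-404 + 518\right)\right) - 42\right) \frac{1}{1505} - \frac{905}{1623} = \left(\left(-582 + 114\right) - 42\right) \frac{1}{1505} - \frac{905}{1623} = \left(-468 - 42\right) \frac{1}{1505} - \frac{905}{1623} = \left(-510\right) \frac{1}{1505} - \frac{905}{1623} = - \frac{102}{301} - \frac{905}{1623} = - \frac{437951}{488523}$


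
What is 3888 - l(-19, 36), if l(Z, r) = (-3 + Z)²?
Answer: 3404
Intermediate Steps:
3888 - l(-19, 36) = 3888 - (-3 - 19)² = 3888 - 1*(-22)² = 3888 - 1*484 = 3888 - 484 = 3404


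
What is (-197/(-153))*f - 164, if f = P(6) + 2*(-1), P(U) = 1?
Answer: -25289/153 ≈ -165.29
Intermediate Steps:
f = -1 (f = 1 + 2*(-1) = 1 - 2 = -1)
(-197/(-153))*f - 164 = -197/(-153)*(-1) - 164 = -197*(-1/153)*(-1) - 164 = (197/153)*(-1) - 164 = -197/153 - 164 = -25289/153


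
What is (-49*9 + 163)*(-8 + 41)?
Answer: -9174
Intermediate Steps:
(-49*9 + 163)*(-8 + 41) = (-441 + 163)*33 = -278*33 = -9174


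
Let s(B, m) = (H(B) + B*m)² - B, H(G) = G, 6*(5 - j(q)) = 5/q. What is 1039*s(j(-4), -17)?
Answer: 519110375/72 ≈ 7.2099e+6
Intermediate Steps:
j(q) = 5 - 5/(6*q)
s(B, m) = (B + B*m)² - B
1039*s(j(-4), -17) = 1039*((5 - ⅚/(-4))*(-1 + (5 - ⅚/(-4))*(1 - 17)²)) = 1039*((5 - ⅚*(-¼))*(-1 + (5 - ⅚*(-¼))*(-16)²)) = 1039*((5 + 5/24)*(-1 + (5 + 5/24)*256)) = 1039*(125*(-1 + (125/24)*256)/24) = 1039*(125*(-1 + 4000/3)/24) = 1039*((125/24)*(3997/3)) = 1039*(499625/72) = 519110375/72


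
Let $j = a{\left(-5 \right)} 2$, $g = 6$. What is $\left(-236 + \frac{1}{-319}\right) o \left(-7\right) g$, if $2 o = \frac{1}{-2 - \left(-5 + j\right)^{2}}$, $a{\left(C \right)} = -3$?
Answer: $- \frac{526995}{13079} \approx -40.293$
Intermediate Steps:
$j = -6$ ($j = \left(-3\right) 2 = -6$)
$o = - \frac{1}{246}$ ($o = \frac{1}{2 \left(-2 - \left(-5 - 6\right)^{2}\right)} = \frac{1}{2 \left(-2 - \left(-11\right)^{2}\right)} = \frac{1}{2 \left(-2 - 121\right)} = \frac{1}{2 \left(-123\right)} = \frac{1}{2} \left(- \frac{1}{123}\right) = - \frac{1}{246} \approx -0.004065$)
$\left(-236 + \frac{1}{-319}\right) o \left(-7\right) g = \left(-236 + \frac{1}{-319}\right) \left(- \frac{1}{246}\right) \left(-7\right) 6 = \left(-236 - \frac{1}{319}\right) \frac{7}{246} \cdot 6 = \left(- \frac{75285}{319}\right) \frac{7}{41} = - \frac{526995}{13079}$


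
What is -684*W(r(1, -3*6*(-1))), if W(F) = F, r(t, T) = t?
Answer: -684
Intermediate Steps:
-684*W(r(1, -3*6*(-1))) = -684*1 = -684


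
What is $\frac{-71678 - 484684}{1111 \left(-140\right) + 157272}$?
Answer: $- \frac{278181}{866} \approx -321.23$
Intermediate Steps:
$\frac{-71678 - 484684}{1111 \left(-140\right) + 157272} = - \frac{556362}{-155540 + 157272} = - \frac{556362}{1732} = \left(-556362\right) \frac{1}{1732} = - \frac{278181}{866}$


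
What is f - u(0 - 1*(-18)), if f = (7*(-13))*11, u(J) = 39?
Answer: -1040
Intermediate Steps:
f = -1001 (f = -91*11 = -1001)
f - u(0 - 1*(-18)) = -1001 - 1*39 = -1001 - 39 = -1040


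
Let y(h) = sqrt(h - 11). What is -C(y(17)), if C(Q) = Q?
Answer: -sqrt(6) ≈ -2.4495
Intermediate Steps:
y(h) = sqrt(-11 + h)
-C(y(17)) = -sqrt(-11 + 17) = -sqrt(6)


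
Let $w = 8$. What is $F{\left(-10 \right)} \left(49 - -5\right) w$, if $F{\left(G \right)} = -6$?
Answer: $-2592$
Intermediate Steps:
$F{\left(-10 \right)} \left(49 - -5\right) w = - 6 \left(49 - -5\right) 8 = - 6 \left(49 + 5\right) 8 = \left(-6\right) 54 \cdot 8 = \left(-324\right) 8 = -2592$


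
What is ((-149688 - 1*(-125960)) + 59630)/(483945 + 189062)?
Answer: 35902/673007 ≈ 0.053346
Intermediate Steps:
((-149688 - 1*(-125960)) + 59630)/(483945 + 189062) = ((-149688 + 125960) + 59630)/673007 = (-23728 + 59630)*(1/673007) = 35902*(1/673007) = 35902/673007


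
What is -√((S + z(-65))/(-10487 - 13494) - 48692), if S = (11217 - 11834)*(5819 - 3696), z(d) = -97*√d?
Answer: -√(-27970789977741 + 2326157*I*√65)/23981 ≈ -7.3934e-5 - 220.54*I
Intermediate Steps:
S = -1309891 (S = -617*2123 = -1309891)
-√((S + z(-65))/(-10487 - 13494) - 48692) = -√((-1309891 - 97*I*√65)/(-10487 - 13494) - 48692) = -√((-1309891 - 97*I*√65)/(-23981) - 48692) = -√((-1309891 - 97*I*√65)*(-1/23981) - 48692) = -√((1309891/23981 + 97*I*√65/23981) - 48692) = -√(-1166372961/23981 + 97*I*√65/23981)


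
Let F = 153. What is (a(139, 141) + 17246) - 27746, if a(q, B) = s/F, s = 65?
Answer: -1606435/153 ≈ -10500.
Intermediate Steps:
a(q, B) = 65/153
(a(139, 141) + 17246) - 27746 = (65/153 + 17246) - 27746 = 2638703/153 - 27746 = -1606435/153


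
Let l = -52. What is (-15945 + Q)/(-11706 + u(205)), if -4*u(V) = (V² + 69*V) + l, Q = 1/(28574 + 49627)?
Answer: 2493829888/4025083671 ≈ 0.61957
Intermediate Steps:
Q = 1/78201 ≈ 1.2788e-5
u(V) = 13 - 69*V/4 - V²/4 (u(V) = -((V² + 69*V) - 52)/4 = -(-52 + V² + 69*V)/4 = 13 - 69*V/4 - V²/4)
(-15945 + Q)/(-11706 + u(205)) = (-15945 + 1/78201)/(-11706 + (13 - 69/4*205 - ¼*205²)) = -1246914944/(78201*(-11706 + (13 - 14145/4 - ¼*42025))) = -1246914944/(78201*(-11706 + (13 - 14145/4 - 42025/4))) = -1246914944/(78201*(-11706 - 28059/2)) = -1246914944/(78201*(-51471/2)) = -1246914944/78201*(-2/51471) = 2493829888/4025083671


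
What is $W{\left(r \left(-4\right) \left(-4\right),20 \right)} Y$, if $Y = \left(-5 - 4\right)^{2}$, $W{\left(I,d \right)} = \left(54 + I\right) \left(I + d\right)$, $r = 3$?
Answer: $561816$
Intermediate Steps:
$Y = 81$ ($Y = \left(-9\right)^{2} = 81$)
$W{\left(r \left(-4\right) \left(-4\right),20 \right)} Y = \left(\left(3 \left(-4\right) \left(-4\right)\right)^{2} + 54 \cdot 3 \left(-4\right) \left(-4\right) + 54 \cdot 20 + 3 \left(-4\right) \left(-4\right) 20\right) 81 = \left(\left(\left(-12\right) \left(-4\right)\right)^{2} + 54 \left(\left(-12\right) \left(-4\right)\right) + 1080 + \left(-12\right) \left(-4\right) 20\right) 81 = \left(48^{2} + 54 \cdot 48 + 1080 + 48 \cdot 20\right) 81 = \left(2304 + 2592 + 1080 + 960\right) 81 = 6936 \cdot 81 = 561816$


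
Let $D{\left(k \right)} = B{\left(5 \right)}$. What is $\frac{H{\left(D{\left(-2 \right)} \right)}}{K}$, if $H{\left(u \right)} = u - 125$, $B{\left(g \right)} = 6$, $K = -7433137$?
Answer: $\frac{119}{7433137} \approx 1.6009 \cdot 10^{-5}$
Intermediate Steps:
$D{\left(k \right)} = 6$
$H{\left(u \right)} = -125 + u$ ($H{\left(u \right)} = u - 125 = -125 + u$)
$\frac{H{\left(D{\left(-2 \right)} \right)}}{K} = \frac{-125 + 6}{-7433137} = \left(-119\right) \left(- \frac{1}{7433137}\right) = \frac{119}{7433137}$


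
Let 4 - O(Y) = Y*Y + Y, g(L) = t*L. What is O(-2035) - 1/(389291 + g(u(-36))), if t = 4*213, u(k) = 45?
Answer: -1770044248367/427631 ≈ -4.1392e+6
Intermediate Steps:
t = 852
g(L) = 852*L
O(Y) = 4 - Y - Y**2 (O(Y) = 4 - (Y*Y + Y) = 4 - (Y**2 + Y) = 4 - (Y + Y**2) = 4 + (-Y - Y**2) = 4 - Y - Y**2)
O(-2035) - 1/(389291 + g(u(-36))) = (4 - 1*(-2035) - 1*(-2035)**2) - 1/(389291 + 852*45) = (4 + 2035 - 1*4141225) - 1/(389291 + 38340) = (4 + 2035 - 4141225) - 1/427631 = -4139186 - 1*1/427631 = -4139186 - 1/427631 = -1770044248367/427631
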